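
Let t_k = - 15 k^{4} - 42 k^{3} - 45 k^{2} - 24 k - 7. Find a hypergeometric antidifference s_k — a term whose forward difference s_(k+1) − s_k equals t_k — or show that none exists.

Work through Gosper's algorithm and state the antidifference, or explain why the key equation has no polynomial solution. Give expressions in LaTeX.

s_k = k \left(- 3 k^{4} - 3 k^{3} + k^{2} - 2\right)

Ratio r(k) = (15*k**4 + 102*k**3 + 261*k**2 + 300*k + 133)/(15*k**4 + 42*k**3 + 45*k**2 + 24*k + 7).
A = 1, B = 1, C = k**4 + 14*k**3/5 + 3*k**2 + 8*k/5 + 7/15.
Key eq: (1)·f(k+1) = (1)·f(k) + (k**4 + 14*k**3/5 + 3*k**2 + 8*k/5 + 7/15).
d = 5 from the (0,0,4) case.
Solving with deg f ≤ 5: f(k) = k*(3*k**4 + 3*k**3 - k**2 + 2)/15.
So s_k = (B(k−1)f/C)·t_k = (k*(3*k**4 + 3*k**3 - k**2 + 2)/(15*k**4 + 42*k**3 + 45*k**2 + 24*k + 7))·t_k = k*(-3*k**4 - 3*k**3 + k**2 - 2).
Δs = -15*k**4 - 42*k**3 - 45*k**2 - 24*k - 7, as required.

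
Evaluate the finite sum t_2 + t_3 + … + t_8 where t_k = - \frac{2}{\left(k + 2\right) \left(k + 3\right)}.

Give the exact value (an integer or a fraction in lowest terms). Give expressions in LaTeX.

Compute t_(k+1)/t_k: get (k + 2)/(k + 4).
Normal form (A,B,C) = (k + 2, k + 4, 1).
Key eq: (k + 2)·f(k+1) = (k + 3)·f(k) + (1).
Bound: deg f ≤ 1.
Coefficient equations give f(k) = k/2.
So s_k = (B(k−1)f/C)·t_k = (k*(k + 3)/2)·t_k = -k/(k + 2).
Verify: -2/(k**2 + 5*k + 6) matches t_k.
Telescoping: Σ = s_(9) − s_(2) = -9/11 − (-1/2) = -7/22.

Σ = -7/22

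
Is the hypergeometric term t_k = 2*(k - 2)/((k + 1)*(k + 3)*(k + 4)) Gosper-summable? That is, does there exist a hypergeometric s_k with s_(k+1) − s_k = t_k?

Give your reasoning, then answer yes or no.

r(k) = (k - 1)*(k + 1)*(k + 3)/((k - 2)*(k + 2)*(k + 5)) after simplifying.
A = k + 1, B = k + 5, C = k**2 - 4.
Solve (k + 1)·f(k+1) − (k + 4)·f(k) = k**2 - 4.
Bound: deg f ≤ 3.
Solving with deg f ≤ 3: f(k) = -k*(k**2 + 18*k + 29)/12.
Certificate R = B(k−1)f/C = -k*(k + 4)*(k**2 + 18*k + 29)/(12*(k - 2)*(k + 2)) gives s_k = k*(-k**2 - 18*k - 29)/(6*(k**3 + 6*k**2 + 11*k + 6)).
Verify: 2*(k - 2)/(k**3 + 8*k**2 + 19*k + 12) matches t_k.

Yes. s_k = k*(-k**2 - 18*k - 29)/(6*(k**3 + 6*k**2 + 11*k + 6)).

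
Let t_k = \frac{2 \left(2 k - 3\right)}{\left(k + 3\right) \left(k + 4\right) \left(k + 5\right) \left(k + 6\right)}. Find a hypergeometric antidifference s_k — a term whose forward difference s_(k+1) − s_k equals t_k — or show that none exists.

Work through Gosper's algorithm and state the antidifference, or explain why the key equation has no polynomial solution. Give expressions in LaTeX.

t_(k+1)/t_k = (k + 3)*(2*k - 1)/((k + 7)*(2*k - 3)).
A = k + 3, B = k + 7, C = k - 3/2.
Key eq: (k + 3)·f(k+1) = (k + 6)·f(k) + (k - 3/2).
Degrees (1,1,1) ⇒ d ≤ 3.
A polynomial solution: f(k) = -k/2.
Certificate R = B(k−1)f/C = -k*(k + 6)/(2*k - 3) gives s_k = -2*k/((k + 3)*(k + 4)*(k + 5)).
Check: Δs_k = 2*(2*k - 3)/(k**4 + 18*k**3 + 119*k**2 + 342*k + 360). ✓

s_k = - \frac{2 k}{\left(k + 3\right) \left(k + 4\right) \left(k + 5\right)}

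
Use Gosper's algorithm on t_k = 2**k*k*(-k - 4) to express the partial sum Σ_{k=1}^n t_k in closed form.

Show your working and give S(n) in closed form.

r(k) = 2*(k + 1)*(k + 5)/(k*(k + 4)) after simplifying.
Factor: A=2; B=1; C=k**2 + 4*k.
Set up (2)·f(k+1) − (1)·f(k) − (k**2 + 4*k) = 0.
d = 2 from the (0,0,2) case.
Match coefficients ⇒ f(k) = k**2 - 2.
Certificate R = B(k−1)f/C = (k**2 - 2)/(k*(k + 4)) gives s_k = 2**k*(2 - k**2).
s_(k+1) − s_k = 2**k*k*(-k - 4) = t_k.
Σ_(k=1)^n t_k = s_(n+1) − s_(1) = (2**(n + 1)*(-n**2 - 2*n + 1)) − (2), i.e. -2*2**n*n**2 - 4*2**n*n + 2*2**n - 2.

S(n) = -2*2**n*n**2 - 4*2**n*n + 2*2**n - 2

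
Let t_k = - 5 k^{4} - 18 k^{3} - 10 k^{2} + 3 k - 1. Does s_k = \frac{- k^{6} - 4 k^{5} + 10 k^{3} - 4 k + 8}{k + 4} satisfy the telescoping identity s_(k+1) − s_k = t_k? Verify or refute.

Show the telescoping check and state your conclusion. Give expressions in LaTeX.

s_(k+1) = (-4*k - (k + 1)**6 - 4*(k + 1)**5 + 10*(k + 1)**3 + 4)/(k + 5)
s_(k+1) − s_k = (-5*k**6 - 55*k**5 - 200*k**4 - 275*k**3 - 96*k**2 + 21*k - 4)/(k**2 + 9*k + 20)
(s_(k+1) − s_k) − t_k = 2*(4*k**5 + 36*k**4 + 86*k**3 + 39*k**2 - 15*k + 8)/(k**2 + 9*k + 20)

Invalid: residual \frac{2 \left(4 k^{5} + 36 k^{4} + 86 k^{3} + 39 k^{2} - 15 k + 8\right)}{k^{2} + 9 k + 20} ≠ 0.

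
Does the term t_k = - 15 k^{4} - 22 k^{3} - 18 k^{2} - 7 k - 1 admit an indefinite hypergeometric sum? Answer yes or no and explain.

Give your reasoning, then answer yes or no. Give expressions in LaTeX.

Yes. s_k = k^{4} \left(2 - 3 k\right).

The ratio is (15*k**4 + 82*k**3 + 174*k**2 + 169*k + 63)/(15*k**4 + 22*k**3 + 18*k**2 + 7*k + 1).
Normal form (A,B,C) = (1, 1, k**4 + 22*k**3/15 + 6*k**2/5 + 7*k/15 + 1/15).
Solve (1)·f(k+1) − (1)·f(k) = k**4 + 22*k**3/15 + 6*k**2/5 + 7*k/15 + 1/15.
d = 5 from the (0,0,4) case.
Coefficient equations give f(k) = k**4*(3*k - 2)/15.
R(k) = B(k−1)·f(k)/C(k) = k**4*(3*k - 2)/(15*k**4 + 22*k**3 + 18*k**2 + 7*k + 1); s_k = R·t_k = k**4*(2 - 3*k).
s_(k+1) − s_k = k**4*(3*k - 2) - (k + 1)**4*(3*k + 1) = t_k.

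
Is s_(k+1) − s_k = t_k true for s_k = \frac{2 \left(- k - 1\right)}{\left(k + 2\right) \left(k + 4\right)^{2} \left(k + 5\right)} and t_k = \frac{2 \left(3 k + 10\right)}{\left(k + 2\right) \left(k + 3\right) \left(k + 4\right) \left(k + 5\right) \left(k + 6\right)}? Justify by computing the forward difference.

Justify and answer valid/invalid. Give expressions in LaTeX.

Invalid: residual \frac{6 \left(- 4 k^{2} - 31 k - 58\right)}{k^{7} + 29 k^{6} + 355 k^{5} + 2375 k^{4} + 9364 k^{3} + 21716 k^{2} + 27360 k + 14400} ≠ 0.

s_(k+1) = 2*(-k - 2)/((k + 3)*(k + 5)**2*(k + 6))
s_(k+1) − s_k = 2*(3*k**3 + 25*k**2 + 57*k + 26)/(k**7 + 29*k**6 + 355*k**5 + 2375*k**4 + 9364*k**3 + 21716*k**2 + 27360*k + 14400)
(s_(k+1) − s_k) − t_k = 6*(-4*k**2 - 31*k - 58)/(k**7 + 29*k**6 + 355*k**5 + 2375*k**4 + 9364*k**3 + 21716*k**2 + 27360*k + 14400)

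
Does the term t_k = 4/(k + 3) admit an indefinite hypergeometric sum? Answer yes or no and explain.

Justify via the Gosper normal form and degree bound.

No. Not Gosper-summable.

The ratio is (k + 3)/(k + 4).
Gosper form: A/B · C(k+1)/C(k) with A=k + 3, B=k + 4, C=1.
Set up (k + 3)·f(k+1) − (k + 3)·f(k) − (1) = 0.
From deg A=1, deg B=1, deg C=0: d=0.
f = c0 ⇒ A·f(k+1) − B(k−1)·f(k) − C = -1. The system {-1 = 0} is inconsistent; no antidifference.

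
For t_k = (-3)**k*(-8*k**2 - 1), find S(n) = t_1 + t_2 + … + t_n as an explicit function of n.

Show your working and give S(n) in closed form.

S(n) = 3*(-3)**n*n*(-2*n - 1)

r(k) = 3*(-8*(k + 1)**2 - 1)/(8*k**2 + 1) after simplifying.
Take A(k)=-3, B(k)=1, C(k)=k**2 + 1/8.
Set up (-3)·f(k+1) − (1)·f(k) − (k**2 + 1/8) = 0.
Bound: deg f ≤ 2.
Solve for f: f(k) = -(k - 1)*(2*k - 1)/8 (degree 2 ≤ 2).
Get s_k = R·t_k = (-3)**k*(2*k**2 - 3*k + 1) with R(k) = B(k−1)f(k)/C(k) = -(k - 1)*(2*k - 1)/(8*k**2 + 1).
s_(k+1) − s_k = (-3)**k*(-8*k**2 - 1) = t_k.
Telescope: S(n) = s_(n+1) − s_(1) = 3*(-3)**n*n*(-2*n - 1) − (0) = 3*(-3)**n*n*(-2*n - 1).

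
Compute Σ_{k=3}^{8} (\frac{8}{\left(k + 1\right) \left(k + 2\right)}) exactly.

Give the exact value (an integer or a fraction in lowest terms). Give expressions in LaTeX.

Step 1: r(k) = (k + 1)/(k + 3).
So A=k + 1 and B=k + 3, with C=1.
f must satisfy (k + 1)·f(k+1) − (k + 2)·f(k) = 1.
d = 1 from the (1,1,0) case.
Solve for f: f(k) = k (degree 1 ≤ 1).
So s_k = (B(k−1)f/C)·t_k = (k*(k + 2))·t_k = 8*k/(k + 1).
Verify: 8/(k**2 + 3*k + 2) matches t_k.
Σ_(k=3)^(8) t_k = s_(9) − s_(3) = 36/5 − (6) = 6/5.

Σ = 6/5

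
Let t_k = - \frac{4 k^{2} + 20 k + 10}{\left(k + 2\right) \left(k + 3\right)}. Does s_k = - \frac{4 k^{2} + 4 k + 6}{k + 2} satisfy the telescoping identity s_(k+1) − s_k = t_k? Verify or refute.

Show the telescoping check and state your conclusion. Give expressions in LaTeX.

s_(k+1) = 2*(-2*k**2 - 6*k - 7)/(k + 3)
s_(k+1) − s_k = 2*(-2*k**2 - 10*k - 5)/(k**2 + 5*k + 6)
(s_(k+1) − s_k) − t_k = 0

valid; difference matches t_k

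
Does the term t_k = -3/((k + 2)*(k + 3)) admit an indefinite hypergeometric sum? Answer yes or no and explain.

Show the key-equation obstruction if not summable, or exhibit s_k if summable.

Yes. s_k = -3*k/(2*k + 4).

The ratio is (k + 2)/(k + 4).
Take A(k)=k + 2, B(k)=k + 4, C(k)=1.
Need (k + 2)·f(k+1) − (k + 3)·f(k) = 1.
Bound: deg f ≤ 1.
Solving with deg f ≤ 1: f(k) = k/2.
Then R = B(k−1)f/C = k*(k + 3)/2, so s_k = R(k)·t_k = -3*k/(2*k + 4).
s_(k+1) − s_k = -3/(k**2 + 5*k + 6) = t_k.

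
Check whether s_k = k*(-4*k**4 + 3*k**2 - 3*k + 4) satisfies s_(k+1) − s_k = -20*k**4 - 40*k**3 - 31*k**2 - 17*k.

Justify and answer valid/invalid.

valid; difference matches t_k

s_(k+1) = -(k + 1)*(3*k + 4*(k + 1)**4 - 3*(k + 1)**2 - 1)
s_(k+1) − s_k = k*(-20*k**3 - 40*k**2 - 31*k - 17)
(s_(k+1) − s_k) − t_k = 0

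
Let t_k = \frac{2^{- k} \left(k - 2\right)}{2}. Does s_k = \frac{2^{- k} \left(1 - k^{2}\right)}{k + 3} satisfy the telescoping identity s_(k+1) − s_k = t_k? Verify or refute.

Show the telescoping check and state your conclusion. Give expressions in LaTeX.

s_(k+1) = (1 - (k + 1)**2)/(2*2**k*(k + 4))
s_(k+1) − s_k = (k**3 + 3*k**2 - 8*k - 8)/(2*2**k*(k**2 + 7*k + 12))
(s_(k+1) − s_k) − t_k = (-k**2 - 3*k + 8)/(2**k*(k**2 + 7*k + 12))

Invalid: residual \frac{2^{- k} \left(- k^{2} - 3 k + 8\right)}{k^{2} + 7 k + 12} ≠ 0.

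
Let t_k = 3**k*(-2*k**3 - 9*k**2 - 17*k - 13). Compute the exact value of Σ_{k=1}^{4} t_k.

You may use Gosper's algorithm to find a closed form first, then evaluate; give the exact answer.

Σ = -34980

r(k) = 3*(2*k**3 + 15*k**2 + 41*k + 41)/(2*k**3 + 9*k**2 + 17*k + 13) after simplifying.
So A=3 and B=1, with C=k**3 + 9*k**2/2 + 17*k/2 + 13/2.
Need (3)·f(k+1) − (1)·f(k) = k**3 + 9*k**2/2 + 17*k/2 + 13/2.
d = 3 from the (0,0,3) case.
Solve for f: f(k) = (k**3 + 4*k - 1)/2 (degree 3 ≤ 3).
So s_k = (B(k−1)f/C)·t_k = ((k**3 + 4*k - 1)/(2*k**3 + 9*k**2 + 17*k + 13))·t_k = 3**k*(-k**3 - 4*k + 1).
Δs = 3**k*(k**3 - 8*k - 3*(k + 1)**3 - 10), as required.
Telescoping: Σ = s_(5) − s_(1) = -34992 − (-12) = -34980.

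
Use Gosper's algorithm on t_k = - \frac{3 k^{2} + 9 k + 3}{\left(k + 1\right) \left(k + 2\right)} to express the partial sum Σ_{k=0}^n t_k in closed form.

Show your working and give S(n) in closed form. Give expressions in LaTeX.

S(n) = \frac{3 \left(- n^{2} - 2 n - 1\right)}{n + 2}

r(k) = (k + 1)*(3*k + (k + 1)**2 + 4)/((k + 3)*(k**2 + 3*k + 1)) after simplifying.
Normal form (A,B,C) = (k + 1, k + 3, k**2 + 3*k + 1).
Solve (k + 1)·f(k+1) − (k + 2)·f(k) = k**2 + 3*k + 1.
Bound: deg f ≤ 2.
Solving with deg f ≤ 2: f(k) = k**2.
So s_k = (B(k−1)f/C)·t_k = (k**2*(k + 2)/(k**2 + 3*k + 1))·t_k = -3*k**2/(k + 1).
Verify: 3*(-k**2 - 3*k - 1)/(k**2 + 3*k + 2) matches t_k.
Evaluate: s_(n+1) = 3*(-n**2 - 2*n - 1)/(n + 2); subtract s_(0) = 0 ⇒ S(n) = 3*(-n**2 - 2*n - 1)/(n + 2).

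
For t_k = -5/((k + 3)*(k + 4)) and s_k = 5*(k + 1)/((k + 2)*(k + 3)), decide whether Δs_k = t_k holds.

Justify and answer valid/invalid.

s_(k+1) = 5*(k + 2)/((k + 3)*(k + 4))
s_(k+1) − s_k = -5*k/(k**3 + 9*k**2 + 26*k + 24)
(s_(k+1) − s_k) − t_k = 10/(k**3 + 9*k**2 + 26*k + 24)

Invalid: residual 10/(k**3 + 9*k**2 + 26*k + 24) ≠ 0.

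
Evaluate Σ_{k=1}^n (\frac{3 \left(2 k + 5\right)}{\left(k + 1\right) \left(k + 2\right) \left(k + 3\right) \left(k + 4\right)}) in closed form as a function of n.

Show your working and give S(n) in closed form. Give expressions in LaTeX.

S(n) = \frac{3 n \left(n + 6\right)}{8 \left(n^{2} + 6 n + 8\right)}

Ratio r(k) = (k + 1)*(2*k + 7)/((k + 5)*(2*k + 5)).
Gosper form: A/B · C(k+1)/C(k) with A=k + 1, B=k + 5, C=k + 5/2.
Set up (k + 1)·f(k+1) − (k + 4)·f(k) − (k + 5/2) = 0.
Degrees (1,1,1) ⇒ d ≤ 3.
A polynomial solution: f(k) = k*(k + 2)*(k + 4)/6.
R(k) = B(k−1)·f(k)/C(k) = k*(k + 2)*(k + 4)**2/(3*(2*k + 5)); s_k = R·t_k = k*(k + 4)/(k**2 + 4*k + 3).
Δs = 3*(2*k + 5)/(k**4 + 10*k**3 + 35*k**2 + 50*k + 24), as required.
s_(n+1) = (n**2 + 6*n + 5)/(n**2 + 6*n + 8) and s_(1) = 5/8, so S(n) = 3*n*(n + 6)/(8*(n**2 + 6*n + 8)).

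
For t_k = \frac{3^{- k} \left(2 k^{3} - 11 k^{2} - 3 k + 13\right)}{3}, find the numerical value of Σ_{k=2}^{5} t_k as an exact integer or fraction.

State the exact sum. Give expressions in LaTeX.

Σ = -368/243

Ratio r(k) = (2*k**3 - 5*k**2 - 19*k + 1)/(3*(2*k**3 - 11*k**2 - 3*k + 13)).
So A=1/3 and B=1, with C=k**3 - 11*k**2/2 - 3*k/2 + 13/2.
f must satisfy (1/3)·f(k+1) − (1)·f(k) = k**3 - 11*k**2/2 - 3*k/2 + 13/2.
Bound: deg f ≤ 3.
Coefficient equations give f(k) = -3*(k**3 - 4*k**2 - 4*k + 3)/2.
So s_k = (B(k−1)f/C)·t_k = (-3*(k**3 - 4*k**2 - 4*k + 3)/(2*k**3 - 11*k**2 - 3*k + 13))·t_k = (-k**3 + 4*k**2 + 4*k - 3)/3**k.
Check: Δs_k = (2*k**3 - 11*k**2 - 3*k + 13)/(3*3**k). ✓
Telescoping: Σ = s_(6) − s_(2) = -17/243 − (13/9) = -368/243.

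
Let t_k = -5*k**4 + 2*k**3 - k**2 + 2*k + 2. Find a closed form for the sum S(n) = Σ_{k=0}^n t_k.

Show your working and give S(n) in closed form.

Compute t_(k+1)/t_k: get k*(5*k**3 + 18*k**2 + 25*k + 14)/(5*k**4 - 2*k**3 + k**2 - 2*k - 2).
Take A(k)=1, B(k)=1, C(k)=k**4 - 2*k**3/5 + k**2/5 - 2*k/5 - 2/5.
Need (1)·f(k+1) − (1)·f(k) = k**4 - 2*k**3/5 + k**2/5 - 2*k/5 - 2/5.
From deg A=0, deg B=0, deg C=4: d=5.
Solve for f: f(k) = k*(k**4 - 3*k**3 + 3*k**2 - 2*k - 1)/5 (degree 5 ≤ 5).
R(k) = B(k−1)·f(k)/C(k) = k*(k**4 - 3*k**3 + 3*k**2 - 2*k - 1)/((k - 1)*(5*k**3 + 3*k**2 + 4*k + 2)); s_k = R·t_k = k*(-k**4 + 3*k**3 - 3*k**2 + 2*k + 1).
Verify: -5*k**4 + 2*k**3 - k**2 + 2*k + 2 matches t_k.
Evaluate: s_(n+1) = -n**5 - 2*n**4 - n**3 + n**2 + 3*n + 2; subtract s_(0) = 0 ⇒ S(n) = -n**5 - 2*n**4 - n**3 + n**2 + 3*n + 2.

S(n) = -n**5 - 2*n**4 - n**3 + n**2 + 3*n + 2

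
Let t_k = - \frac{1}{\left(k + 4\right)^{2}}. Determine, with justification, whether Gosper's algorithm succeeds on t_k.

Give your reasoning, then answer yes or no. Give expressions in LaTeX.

No — key equation has no polynomial f.

Ratio r(k) = (k + 4)**2/(k + 5)**2.
A = k**2 + 8*k + 16, B = k**2 + 10*k + 25, C = 1.
Need (k**2 + 8*k + 16)·f(k+1) − (k**2 + 8*k + 16)·f(k) = 1.
Degrees (2,2,0) ⇒ d ≤ 0.
Generic f = c0 gives residual -1; -1 = 0 cannot hold, so t_k is not Gosper-summable.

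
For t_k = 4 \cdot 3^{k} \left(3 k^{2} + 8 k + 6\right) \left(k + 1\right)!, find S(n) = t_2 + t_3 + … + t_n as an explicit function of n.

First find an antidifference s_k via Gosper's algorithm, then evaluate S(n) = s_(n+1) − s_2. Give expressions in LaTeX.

Compute t_(k+1)/t_k: get 3*(3*k**3 + 20*k**2 + 45*k + 34)/(3*k**2 + 8*k + 6).
Factor: A=3*k + 6; B=1; C=k**2 + 8*k/3 + 2.
Solve (3*k + 6)·f(k+1) − (1)·f(k) = k**2 + 8*k/3 + 2.
From deg A=1, deg B=0, deg C=2: d=1.
Solve for f: f(k) = k/3 (degree 1 ≤ 1).
Certificate R = B(k−1)f/C = k/(3*k**2 + 8*k + 6) gives s_k = 4*3**k*k*factorial(k + 1).
Check: Δs_k = 4*3**k*(3*k**2 + 8*k + 6)*factorial(k + 1). ✓
Σ_(k=2)^n t_k = s_(n+1) − s_(2) = (12*3**n*(n + 1)*factorial(n + 2)) − (432), i.e. 12*3**n*n*factorial(n + 2) + 12*3**n*factorial(n + 2) - 432.

S(n) = 12 \cdot 3^{n} n \left(n + 2\right)! + 12 \cdot 3^{n} \left(n + 2\right)! - 432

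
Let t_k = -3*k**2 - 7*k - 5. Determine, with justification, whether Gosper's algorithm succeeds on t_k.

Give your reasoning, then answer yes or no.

Yes. s_k = k*(-k**2 - 2*k - 2).

The ratio is (3*k**2 + 13*k + 15)/(3*k**2 + 7*k + 5).
A = 1, B = 1, C = k**2 + 7*k/3 + 5/3.
Set up (1)·f(k+1) − (1)·f(k) − (k**2 + 7*k/3 + 5/3) = 0.
From deg A=0, deg B=0, deg C=2: d=3.
Solve for f: f(k) = k*(k**2 + 2*k + 2)/3 (degree 3 ≤ 3).
So s_k = (B(k−1)f/C)·t_k = (k*(k**2 + 2*k + 2)/(3*k**2 + 7*k + 5))·t_k = k*(-k**2 - 2*k - 2).
s_(k+1) − s_k = -3*k**2 - 7*k - 5 = t_k.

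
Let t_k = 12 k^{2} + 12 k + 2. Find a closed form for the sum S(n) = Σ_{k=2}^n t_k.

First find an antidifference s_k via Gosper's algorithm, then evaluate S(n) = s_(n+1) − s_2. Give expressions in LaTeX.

S(n) = 4 n^{3} + 12 n^{2} + 10 n - 26

Step 1: r(k) = (6*k**2 + 18*k + 13)/(6*k**2 + 6*k + 1).
A = 1, B = 1, C = k**2 + k + 1/6.
Solve (1)·f(k+1) − (1)·f(k) = k**2 + k + 1/6.
Degrees (0,0,2) ⇒ d ≤ 3.
Match coefficients ⇒ f(k) = k*(2*k**2 - 1)/6.
Get s_k = R·t_k = 4*k**3 - 2*k with R(k) = B(k−1)f(k)/C(k) = k*(2*k**2 - 1)/(6*k**2 + 6*k + 1).
Δs = 12*k**2 + 12*k + 2, as required.
Σ_(k=2)^n t_k = s_(n+1) − s_(2) = (4*n**3 + 12*n**2 + 10*n + 2) − (28), i.e. 4*n**3 + 12*n**2 + 10*n - 26.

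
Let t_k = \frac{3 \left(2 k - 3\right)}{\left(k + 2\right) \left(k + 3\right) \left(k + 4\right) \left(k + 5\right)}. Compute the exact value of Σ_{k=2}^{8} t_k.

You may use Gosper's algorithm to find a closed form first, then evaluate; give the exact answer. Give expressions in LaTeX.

Σ = 7/264

Step 1: r(k) = (k + 2)*(2*k - 1)/((k + 6)*(2*k - 3)).
Normal form (A,B,C) = (k + 2, k + 6, k - 3/2).
Set up (k + 2)·f(k+1) − (k + 5)·f(k) − (k - 3/2) = 0.
Bound: deg f ≤ 3.
Solving with deg f ≤ 3: f(k) = -k*(k**2 + 9*k + 98)/144.
So s_k = (B(k−1)f/C)·t_k = (-k*(k + 5)*(k**2 + 9*k + 98)/(72*(2*k - 3)))·t_k = k*(-k**2 - 9*k - 98)/(24*(k + 2)*(k + 3)*(k + 4)).
Δs = 3*(2*k - 3)/(k**4 + 14*k**3 + 71*k**2 + 154*k + 120), as required.
Telescoping: Σ = s_(9) − s_(2) = -5/88 − (-1/12) = 7/264.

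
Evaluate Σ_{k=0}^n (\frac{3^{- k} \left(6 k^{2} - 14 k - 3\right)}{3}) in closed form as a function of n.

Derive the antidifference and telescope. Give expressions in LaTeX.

The ratio is (6*k**2 - 2*k - 11)/(3*(6*k**2 - 14*k - 3)).
Gosper form: A/B · C(k+1)/C(k) with A=1/3, B=1, C=k**2 - 7*k/3 - 1/2.
Set up (1/3)·f(k+1) − (1)·f(k) − (k**2 - 7*k/3 - 1/2) = 0.
deg f ≤ 2 (via 0,0,2).
Match coefficients ⇒ f(k) = -(3*k**2 - 4*k - 2)/2.
R(k) = B(k−1)·f(k)/C(k) = -3*(3*k**2 - 4*k - 2)/(6*k**2 - 14*k - 3); s_k = R·t_k = (-3*k**2 + 4*k + 2)/3**k.
Δs = (6*k**2 - 14*k - 3)/(3*3**k), as required.
Σ_(k=0)^n t_k = s_(n+1) − s_(0) = (3**(-n - 1)*(-3*n**2 - 2*n + 3)) − (2), i.e. (-6*3**n - 3*n**2 - 2*n + 3)/(3*3**n).

S(n) = \frac{3^{- n} \left(- 6 \cdot 3^{n} - 3 n^{2} - 2 n + 3\right)}{3}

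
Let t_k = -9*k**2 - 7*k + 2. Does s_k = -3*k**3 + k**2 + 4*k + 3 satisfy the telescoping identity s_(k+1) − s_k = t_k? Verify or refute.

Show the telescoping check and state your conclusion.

s_(k+1) = -3*k**3 - 8*k**2 - 3*k + 5
s_(k+1) − s_k = -9*k**2 - 7*k + 2
(s_(k+1) − s_k) − t_k = 0

valid (s_(k+1) − s_k reduces to t_k)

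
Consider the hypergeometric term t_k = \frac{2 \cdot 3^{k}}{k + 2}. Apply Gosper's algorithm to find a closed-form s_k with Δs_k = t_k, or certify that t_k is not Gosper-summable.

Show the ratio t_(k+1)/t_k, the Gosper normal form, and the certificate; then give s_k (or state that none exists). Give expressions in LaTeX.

Step 1: r(k) = 3*(k + 2)/(k + 3).
Take A(k)=3*k + 6, B(k)=k + 3, C(k)=1.
f must satisfy (3*k + 6)·f(k+1) − (k + 2)·f(k) = 1.
d = -1 from the (1,1,0) case.
Negative degree bound (-1): no f exists, t_k not Gosper-summable.

none (Gosper's algorithm certifies no s_k)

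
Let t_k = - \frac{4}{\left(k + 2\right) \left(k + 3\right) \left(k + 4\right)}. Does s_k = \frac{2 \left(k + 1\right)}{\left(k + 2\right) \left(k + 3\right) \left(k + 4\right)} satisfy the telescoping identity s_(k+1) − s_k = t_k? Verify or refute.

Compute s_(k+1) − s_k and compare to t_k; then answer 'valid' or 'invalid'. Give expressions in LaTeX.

Invalid: residual \frac{18}{k^{4} + 14 k^{3} + 71 k^{2} + 154 k + 120} ≠ 0.

s_(k+1) = 2*(k + 2)/((k + 3)*(k + 4)*(k + 5))
s_(k+1) − s_k = 2*(-2*k - 1)/(k**4 + 14*k**3 + 71*k**2 + 154*k + 120)
(s_(k+1) − s_k) − t_k = 18/(k**4 + 14*k**3 + 71*k**2 + 154*k + 120)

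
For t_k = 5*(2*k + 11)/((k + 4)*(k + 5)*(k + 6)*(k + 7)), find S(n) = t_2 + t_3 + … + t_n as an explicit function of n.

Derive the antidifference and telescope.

S(n) = 5*(n**2 + 12*n - 13)/(48*(n**2 + 12*n + 35))

Compute t_(k+1)/t_k: get (k + 4)*(2*k + 13)/((k + 8)*(2*k + 11)).
Factor: A=k + 4; B=k + 8; C=k + 11/2.
f must satisfy (k + 4)·f(k+1) − (k + 7)·f(k) = k + 11/2.
Bound: deg f ≤ 3.
Solve for f: f(k) = k*(k + 5)*(k + 10)/48 (degree 3 ≤ 3).
Certificate R = B(k−1)f/C = k*(k + 5)*(k + 7)*(k + 10)/(24*(2*k + 11)) gives s_k = 5*k*(k + 10)/(24*(k**2 + 10*k + 24)).
Check: Δs_k = 5*(2*k + 11)/(k**4 + 22*k**3 + 179*k**2 + 638*k + 840). ✓
Evaluate: s_(n+1) = 5*(n**2 + 12*n + 11)/(24*(n**2 + 12*n + 35)); subtract s_(2) = 5/48 ⇒ S(n) = 5*(n**2 + 12*n - 13)/(48*(n**2 + 12*n + 35)).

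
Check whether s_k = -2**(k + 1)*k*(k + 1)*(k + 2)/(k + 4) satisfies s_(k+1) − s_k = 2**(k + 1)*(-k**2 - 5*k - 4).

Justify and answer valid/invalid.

s_(k+1) = -2**(k + 2)*(k + 1)*(k + 2)*(k + 3)/(k + 5)
s_(k+1) − s_k = 2**(k + 1)*(k + 1)*(k + 2)*(k*(k + 5) - 2*(k + 3)*(k + 4))/((k + 4)*(k + 5))
(s_(k+1) − s_k) − t_k = 2**(k + 2)*(k**3 + 8*k**2 + 23*k + 16)/(k**2 + 9*k + 20)

Invalid: residual 2**(k + 2)*(k**3 + 8*k**2 + 23*k + 16)/(k**2 + 9*k + 20) ≠ 0.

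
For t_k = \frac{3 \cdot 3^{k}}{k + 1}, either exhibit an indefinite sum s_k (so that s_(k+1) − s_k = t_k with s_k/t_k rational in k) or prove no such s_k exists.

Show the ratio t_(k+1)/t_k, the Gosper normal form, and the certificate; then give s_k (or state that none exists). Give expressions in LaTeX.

t_(k+1)/t_k = 3*(k + 1)/(k + 2).
Gosper form: A/B · C(k+1)/C(k) with A=3*k + 3, B=k + 2, C=1.
Need (3*k + 3)·f(k+1) − (k + 1)·f(k) = 1.
d = -1 from the (1,1,0) case.
deg f ≤ -1 is impossible — no certificate.

none — t_k is not Gosper-summable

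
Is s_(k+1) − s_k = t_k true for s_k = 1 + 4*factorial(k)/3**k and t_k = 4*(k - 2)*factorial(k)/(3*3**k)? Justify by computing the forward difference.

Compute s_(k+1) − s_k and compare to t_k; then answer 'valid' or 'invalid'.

s_(k+1) = (3*3**k + 4*k*factorial(k) + 4*factorial(k))/(3*3**k)
s_(k+1) − s_k = 4*(k - 2)*factorial(k)/(3*3**k)
(s_(k+1) − s_k) − t_k = 0

valid (s_(k+1) − s_k reduces to t_k)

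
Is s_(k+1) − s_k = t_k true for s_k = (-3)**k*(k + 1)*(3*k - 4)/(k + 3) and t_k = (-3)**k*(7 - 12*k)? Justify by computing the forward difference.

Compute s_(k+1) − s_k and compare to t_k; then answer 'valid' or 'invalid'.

s_(k+1) = (-3)**(k + 1)*(k + 2)*(3*k - 1)/(k + 4)
s_(k+1) − s_k = (-3)**k*(-12*k**3 - 53*k**2 - 31*k + 34)/(k**2 + 7*k + 12)
(s_(k+1) − s_k) − t_k = (-3)**k*(24*k**2 + 64*k - 50)/(k**2 + 7*k + 12)

Invalid: residual (-3)**k*(24*k**2 + 64*k - 50)/(k**2 + 7*k + 12) ≠ 0.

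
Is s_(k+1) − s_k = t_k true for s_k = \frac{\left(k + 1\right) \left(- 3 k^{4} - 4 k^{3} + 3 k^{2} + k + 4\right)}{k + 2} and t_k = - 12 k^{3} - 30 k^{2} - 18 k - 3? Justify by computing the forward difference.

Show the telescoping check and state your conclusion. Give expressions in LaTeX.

s_(k+1) = (-3*k**5 - 22*k**4 - 59*k**3 - 71*k**2 - 33*k + 2)/(k + 3)
s_(k+1) − s_k = (-12*k**5 - 81*k**4 - 190*k**3 - 192*k**2 - 83*k - 8)/(k**2 + 5*k + 6)
(s_(k+1) − s_k) − t_k = (9*k**4 + 50*k**3 + 81*k**2 + 40*k + 10)/(k**2 + 5*k + 6)

Invalid: residual \frac{9 k^{4} + 50 k^{3} + 81 k^{2} + 40 k + 10}{k^{2} + 5 k + 6} ≠ 0.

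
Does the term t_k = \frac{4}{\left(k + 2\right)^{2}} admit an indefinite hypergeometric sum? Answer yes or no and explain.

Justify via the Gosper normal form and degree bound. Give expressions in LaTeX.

Ratio r(k) = (k + 2)**2/(k + 3)**2.
Gosper form: A/B · C(k+1)/C(k) with A=k**2 + 4*k + 4, B=k**2 + 6*k + 9, C=1.
Need (k**2 + 4*k + 4)·f(k+1) − (k**2 + 4*k + 4)·f(k) = 1.
d = 0 from the (2,2,0) case.
Put f(k) = c0: A·f(k+1) − B(k−1)·f(k) − C = -1; need -1 = 0 — inconsistent ⇒ no f, not summable.

No — key equation has no polynomial f.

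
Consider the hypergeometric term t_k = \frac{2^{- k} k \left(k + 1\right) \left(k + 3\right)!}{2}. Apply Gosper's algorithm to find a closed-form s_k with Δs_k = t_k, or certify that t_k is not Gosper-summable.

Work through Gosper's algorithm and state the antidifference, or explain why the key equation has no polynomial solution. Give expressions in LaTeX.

s_k = 2^{- k} \left(k - 2\right) \left(k + 3\right)!

Compute t_(k+1)/t_k: get k/2 + 3 + 4/k.
Gosper form: A/B · C(k+1)/C(k) with A=k/2 + 2, B=1, C=k**2 + k.
Need (k/2 + 2)·f(k+1) − (1)·f(k) = k**2 + k.
From deg A=1, deg B=0, deg C=2: d=1.
Coefficient equations give f(k) = 2*(k - 2).
So s_k = (B(k−1)f/C)·t_k = (2*(k - 2)/(k*(k + 1)))·t_k = (k - 2)*factorial(k + 3)/2**k.
s_(k+1) − s_k = k*(k + 1)*factorial(k + 3)/(2*2**k) = t_k.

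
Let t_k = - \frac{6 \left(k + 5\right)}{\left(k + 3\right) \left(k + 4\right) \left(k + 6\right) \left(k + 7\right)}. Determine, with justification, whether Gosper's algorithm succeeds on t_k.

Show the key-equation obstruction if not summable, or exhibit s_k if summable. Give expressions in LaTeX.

Ratio r(k) = (k + 3)*(k + 6)**2/((k + 5)**2*(k + 8)).
Take A(k)=k + 3, B(k)=k + 8, C(k)=k**2 + 10*k + 25.
Key eq: (k + 3)·f(k+1) = (k + 7)·f(k) + (k**2 + 10*k + 25).
d = 4 from the (1,1,2) case.
A polynomial solution: f(k) = k*(k + 4)*(k + 5)*(k + 9)/36.
Then R = B(k−1)f/C = k*(k + 4)*(k + 7)*(k + 9)/(36*(k + 5)), so s_k = R(k)·t_k = k*(-k - 9)/(6*(k**2 + 9*k + 18)).
Verify: 6*(-k - 5)/(k**4 + 20*k**3 + 145*k**2 + 450*k + 504) matches t_k.

Yes. s_k = \frac{k \left(- k - 9\right)}{6 \left(k^{2} + 9 k + 18\right)}.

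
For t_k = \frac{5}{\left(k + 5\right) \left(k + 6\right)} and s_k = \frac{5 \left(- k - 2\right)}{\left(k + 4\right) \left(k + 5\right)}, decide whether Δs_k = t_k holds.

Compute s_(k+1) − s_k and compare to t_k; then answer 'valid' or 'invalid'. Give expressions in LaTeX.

s_(k+1) = 5*(-k - 3)/((k + 5)*(k + 6))
s_(k+1) − s_k = 5*k/(k**3 + 15*k**2 + 74*k + 120)
(s_(k+1) − s_k) − t_k = -20/(k**3 + 15*k**2 + 74*k + 120)

Invalid: residual - \frac{20}{k^{3} + 15 k^{2} + 74 k + 120} ≠ 0.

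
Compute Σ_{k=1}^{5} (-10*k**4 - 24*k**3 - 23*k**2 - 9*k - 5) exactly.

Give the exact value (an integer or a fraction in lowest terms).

t_(k+1)/t_k = (10*k**4 + 64*k**3 + 155*k**2 + 167*k + 71)/(10*k**4 + 24*k**3 + 23*k**2 + 9*k + 5).
Gosper form: A/B · C(k+1)/C(k) with A=1, B=1, C=k**4 + 12*k**3/5 + 23*k**2/10 + 9*k/10 + 1/2.
Solve (1)·f(k+1) − (1)·f(k) = k**4 + 12*k**3/5 + 23*k**2/10 + 9*k/10 + 1/2.
Bound: deg f ≤ 5.
Solving with deg f ≤ 5: f(k) = k*(2*k**4 + k**3 - k**2 - k + 4)/10.
Certificate R = B(k−1)f/C = k*(2*k**4 + k**3 - k**2 - k + 4)/(10*k**4 + 24*k**3 + 23*k**2 + 9*k + 5) gives s_k = k*(-2*k**4 - k**3 + k**2 + k - 4).
Check: Δs_k = -10*k**4 - 24*k**3 - 23*k**2 - 9*k - 5. ✓
Telescoping: Σ = s_(6) − s_(1) = -16620 − (-5) = -16615.

Σ = -16615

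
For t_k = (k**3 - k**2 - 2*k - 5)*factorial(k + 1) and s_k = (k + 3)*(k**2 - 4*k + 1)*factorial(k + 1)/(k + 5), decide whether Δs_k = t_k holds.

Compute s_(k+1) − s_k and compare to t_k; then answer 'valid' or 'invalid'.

Invalid: residual 2*(-k**4 - 4*k**3 + 8*k**2 + 11*k + 26)*factorial(k + 1)/((k + 5)*(k + 6)) ≠ 0.

s_(k+1) = (k + 4)*(k**2 - 2*k - 2)*factorial(k + 2)/(k + 6)
s_(k+1) − s_k = (k**5 + 8*k**4 + 9*k**3 - 41*k**2 - 93*k - 98)*factorial(k + 1)/((k + 5)*(k + 6))
(s_(k+1) − s_k) − t_k = 2*(-k**4 - 4*k**3 + 8*k**2 + 11*k + 26)*factorial(k + 1)/((k + 5)*(k + 6))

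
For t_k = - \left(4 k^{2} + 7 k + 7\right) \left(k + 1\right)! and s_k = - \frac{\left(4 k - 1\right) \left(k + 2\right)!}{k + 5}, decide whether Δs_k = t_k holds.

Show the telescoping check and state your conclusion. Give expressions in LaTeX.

s_(k+1) = -(4*k + 3)*factorial(k + 3)/(k + 6)
s_(k+1) − s_k = -(4*k**3 + 31*k**2 + 61*k + 51)*factorial(k + 2)/((k + 5)*(k + 6))
(s_(k+1) − s_k) − t_k = 3*(4*k**3 + 27*k**2 + 38*k + 36)*factorial(k + 1)/((k + 5)*(k + 6))

Invalid: residual \frac{3 \left(4 k^{3} + 27 k^{2} + 38 k + 36\right) \left(k + 1\right)!}{\left(k + 5\right) \left(k + 6\right)} ≠ 0.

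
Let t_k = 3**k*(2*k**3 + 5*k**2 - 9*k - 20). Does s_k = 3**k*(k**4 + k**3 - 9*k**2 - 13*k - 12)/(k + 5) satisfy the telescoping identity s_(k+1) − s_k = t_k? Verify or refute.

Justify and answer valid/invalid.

Invalid: residual 4*3**k*(-k**4 - 7*k**3 - 9*k**2 + 31*k + 48)/(k**2 + 11*k + 30) ≠ 0.

s_(k+1) = 3**(k + 1)*(k**4 + 5*k**3 - 24*k - 32)/(k + 6)
s_(k+1) − s_k = 3**k*(2*k**5 + 23*k**4 + 78*k**3 - 5*k**2 - 366*k - 408)/(k**2 + 11*k + 30)
(s_(k+1) − s_k) − t_k = 4*3**k*(-k**4 - 7*k**3 - 9*k**2 + 31*k + 48)/(k**2 + 11*k + 30)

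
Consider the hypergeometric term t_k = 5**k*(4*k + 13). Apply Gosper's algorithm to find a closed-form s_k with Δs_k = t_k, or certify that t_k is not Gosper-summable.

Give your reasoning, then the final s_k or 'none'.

t_(k+1)/t_k = 5*(4*k + 17)/(4*k + 13).
Take A(k)=5, B(k)=1, C(k)=k + 13/4.
Set up (5)·f(k+1) − (1)·f(k) − (k + 13/4) = 0.
From deg A=0, deg B=0, deg C=1: d=1.
Solving with deg f ≤ 1: f(k) = (k + 2)/4.
So s_k = (B(k−1)f/C)·t_k = ((k + 2)/(4*k + 13))·t_k = 5**k*(k + 2).
Δs = 5**k*(4*k + 13), as required.

s_k = 5**k*(k + 2)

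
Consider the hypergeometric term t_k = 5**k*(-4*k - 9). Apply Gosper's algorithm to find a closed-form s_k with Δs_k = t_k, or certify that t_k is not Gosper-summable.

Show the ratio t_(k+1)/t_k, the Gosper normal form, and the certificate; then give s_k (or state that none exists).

The ratio is 5*(4*k + 13)/(4*k + 9).
So A=5 and B=1, with C=k + 9/4.
Solve (5)·f(k+1) − (1)·f(k) = k + 9/4.
From deg A=0, deg B=0, deg C=1: d=1.
Solve for f: f(k) = (k + 1)/4 (degree 1 ≤ 1).
R(k) = B(k−1)·f(k)/C(k) = (k + 1)/(4*k + 9); s_k = R·t_k = 5**k*(-k - 1).
Check: Δs_k = 5**k*(-4*k - 9). ✓

s_k = 5**k*(-k - 1)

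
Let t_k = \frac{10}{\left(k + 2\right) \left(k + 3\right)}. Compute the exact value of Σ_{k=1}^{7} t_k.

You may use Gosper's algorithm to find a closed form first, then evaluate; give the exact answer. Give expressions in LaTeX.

Σ = 7/3

Step 1: r(k) = (k + 2)/(k + 4).
So A=k + 2 and B=k + 4, with C=1.
Set up (k + 2)·f(k+1) − (k + 3)·f(k) − (1) = 0.
d = 1 from the (1,1,0) case.
Solve for f: f(k) = k/2 (degree 1 ≤ 1).
Get s_k = R·t_k = 5*k/(k + 2) with R(k) = B(k−1)f(k)/C(k) = k*(k + 3)/2.
Check: Δs_k = 10/(k**2 + 5*k + 6). ✓
Σ_(k=1)^(7) t_k = s_(8) − s_(1) = 4 − (5/3) = 7/3.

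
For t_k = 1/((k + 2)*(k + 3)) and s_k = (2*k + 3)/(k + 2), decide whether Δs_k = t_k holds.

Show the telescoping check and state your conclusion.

Valid — Δs_k = t_k.

s_(k+1) = (2*k + 5)/(k + 3)
s_(k+1) − s_k = 1/(k**2 + 5*k + 6)
(s_(k+1) − s_k) − t_k = 0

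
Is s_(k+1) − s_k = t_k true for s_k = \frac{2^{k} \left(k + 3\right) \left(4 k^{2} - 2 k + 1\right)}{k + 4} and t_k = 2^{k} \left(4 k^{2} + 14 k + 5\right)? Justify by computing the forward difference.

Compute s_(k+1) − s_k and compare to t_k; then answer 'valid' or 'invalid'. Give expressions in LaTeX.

s_(k+1) = 2**(k + 1)*(4*k**3 + 22*k**2 + 27*k + 12)/(k + 5)
s_(k+1) − s_k = 2**k*(4*k**4 + 46*k**3 + 185*k**2 + 262*k + 81)/(k**2 + 9*k + 20)
(s_(k+1) − s_k) − t_k = 2**k*(-4*k**3 - 26*k**2 - 63*k - 19)/(k**2 + 9*k + 20)

Invalid: residual \frac{2^{k} \left(- 4 k^{3} - 26 k^{2} - 63 k - 19\right)}{k^{2} + 9 k + 20} ≠ 0.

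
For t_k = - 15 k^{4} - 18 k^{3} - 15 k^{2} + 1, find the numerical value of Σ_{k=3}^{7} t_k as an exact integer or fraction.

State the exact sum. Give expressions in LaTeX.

Compute t_(k+1)/t_k: get (15*k**4 + 78*k**3 + 159*k**2 + 144*k + 47)/(15*k**4 + 18*k**3 + 15*k**2 - 1).
So A=1 and B=1, with C=k**4 + 6*k**3/5 + k**2 - 1/15.
Set up (1)·f(k+1) − (1)·f(k) − (k**4 + 6*k**3/5 + k**2 - 1/15) = 0.
d = 5 from the (0,0,4) case.
A polynomial solution: f(k) = k*(3*k**4 - 3*k**3 + k**2 - 3*k + 1)/15.
So s_k = (B(k−1)f/C)·t_k = (k*(3*k**4 - 3*k**3 + k**2 - 3*k + 1)/(15*k**4 + 18*k**3 + 15*k**2 - 1))·t_k = k*(-3*k**4 + 3*k**3 - k**2 + 3*k - 1).
Δs = -15*k**4 - 18*k**3 - 15*k**2 + 1, as required.
Telescoping: Σ = s_(8) − s_(3) = -86344 − (-489) = -85855.

Σ = -85855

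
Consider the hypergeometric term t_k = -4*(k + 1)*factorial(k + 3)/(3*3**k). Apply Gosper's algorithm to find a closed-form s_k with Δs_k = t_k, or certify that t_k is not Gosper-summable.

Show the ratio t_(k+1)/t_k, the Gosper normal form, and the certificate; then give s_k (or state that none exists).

s_k = -4*factorial(k + 3)/3**k

r(k) = (k + 2)*(k + 4)/(3*(k + 1)) after simplifying.
Take A(k)=k/3 + 4/3, B(k)=1, C(k)=k + 1.
Need (k/3 + 4/3)·f(k+1) − (1)·f(k) = k + 1.
From deg A=1, deg B=0, deg C=1: d=0.
Coefficient equations give f(k) = 3.
So s_k = (B(k−1)f/C)·t_k = (3/(k + 1))·t_k = -4*factorial(k + 3)/3**k.
Check: Δs_k = -4*(k + 1)*factorial(k + 3)/(3*3**k). ✓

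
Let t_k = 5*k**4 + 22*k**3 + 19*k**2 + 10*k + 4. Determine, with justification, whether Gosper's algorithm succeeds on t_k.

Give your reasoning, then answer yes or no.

Ratio r(k) = (5*k**4 + 42*k**3 + 115*k**2 + 134*k + 60)/(5*k**4 + 22*k**3 + 19*k**2 + 10*k + 4).
Gosper form: A/B · C(k+1)/C(k) with A=1, B=1, C=k**4 + 22*k**3/5 + 19*k**2/5 + 2*k + 4/5.
f must satisfy (1)·f(k+1) − (1)·f(k) = k**4 + 22*k**3/5 + 19*k**2/5 + 2*k + 4/5.
From deg A=0, deg B=0, deg C=4: d=5.
Solve for f: f(k) = k*(k**4 + 3*k**3 - 3*k**2 + k + 2)/5 (degree 5 ≤ 5).
Then R = B(k−1)f/C = k*(k**4 + 3*k**3 - 3*k**2 + k + 2)/(5*k**4 + 22*k**3 + 19*k**2 + 10*k + 4), so s_k = R(k)·t_k = k*(k**4 + 3*k**3 - 3*k**2 + k + 2).
Check: Δs_k = 5*k**4 + 22*k**3 + 19*k**2 + 10*k + 4. ✓

Yes. s_k = k*(k**4 + 3*k**3 - 3*k**2 + k + 2).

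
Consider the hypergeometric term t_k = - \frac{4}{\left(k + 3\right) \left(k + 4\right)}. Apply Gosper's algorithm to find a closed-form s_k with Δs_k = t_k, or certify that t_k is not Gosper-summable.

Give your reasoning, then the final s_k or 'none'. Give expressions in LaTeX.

Ratio r(k) = (k + 3)/(k + 5).
Gosper form: A/B · C(k+1)/C(k) with A=k + 3, B=k + 5, C=1.
Need (k + 3)·f(k+1) − (k + 4)·f(k) = 1.
deg f ≤ 1 (via 1,1,0).
Coefficient equations give f(k) = k/3.
R(k) = B(k−1)·f(k)/C(k) = k*(k + 4)/3; s_k = R·t_k = -4*k/(3*k + 9).
Verify: -4/(k**2 + 7*k + 12) matches t_k.

s_k = - \frac{4 k}{3 k + 9}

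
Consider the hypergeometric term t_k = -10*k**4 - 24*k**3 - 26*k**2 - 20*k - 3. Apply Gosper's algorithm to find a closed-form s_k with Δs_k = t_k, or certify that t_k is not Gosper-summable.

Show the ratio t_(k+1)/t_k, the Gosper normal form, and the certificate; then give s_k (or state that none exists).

s_k = k*(-2*k**4 - k**3 - 3*k + 3)

r(k) = (10*k**4 + 64*k**3 + 158*k**2 + 184*k + 83)/(10*k**4 + 24*k**3 + 26*k**2 + 20*k + 3) after simplifying.
A = 1, B = 1, C = k**4 + 12*k**3/5 + 13*k**2/5 + 2*k + 3/10.
Set up (1)·f(k+1) − (1)·f(k) − (k**4 + 12*k**3/5 + 13*k**2/5 + 2*k + 3/10) = 0.
d = 5 from the (0,0,4) case.
Coefficient equations give f(k) = k*(2*k**4 + k**3 + 3*k - 3)/10.
Certificate R = B(k−1)f/C = k*(2*k**4 + k**3 + 3*k - 3)/(10*k**4 + 24*k**3 + 26*k**2 + 20*k + 3) gives s_k = k*(-2*k**4 - k**3 - 3*k + 3).
Δs = -10*k**4 - 24*k**3 - 26*k**2 - 20*k - 3, as required.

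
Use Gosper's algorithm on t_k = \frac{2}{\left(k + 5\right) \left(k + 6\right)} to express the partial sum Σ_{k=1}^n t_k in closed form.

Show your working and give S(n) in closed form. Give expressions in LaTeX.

Step 1: r(k) = (k + 5)/(k + 7).
Take A(k)=k + 5, B(k)=k + 7, C(k)=1.
Set up (k + 5)·f(k+1) − (k + 6)·f(k) − (1) = 0.
deg f ≤ 1 (via 1,1,0).
Solve for f: f(k) = k/5 (degree 1 ≤ 1).
Get s_k = R·t_k = 2*k/(5*(k + 5)) with R(k) = B(k−1)f(k)/C(k) = k*(k + 6)/5.
Δs = 2/(k**2 + 11*k + 30), as required.
Σ_(k=1)^n t_k = s_(n+1) − s_(1) = (2*(n + 1)/(5*(n + 6))) − (1/15), i.e. n/(3*(n + 6)).

S(n) = \frac{n}{3 \left(n + 6\right)}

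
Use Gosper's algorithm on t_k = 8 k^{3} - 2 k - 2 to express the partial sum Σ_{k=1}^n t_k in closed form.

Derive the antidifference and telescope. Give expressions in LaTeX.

Ratio r(k) = (k - 4*(k + 1)**3 + 2)/(-4*k**3 + k + 1).
Normal form (A,B,C) = (1, 1, k**3 - k/4 - 1/4).
f must satisfy (1)·f(k+1) − (1)·f(k) = k**3 - k/4 - 1/4.
Degrees (0,0,3) ⇒ d ≤ 4.
Match coefficients ⇒ f(k) = k*(2*k**3 - 4*k**2 + k - 1)/8.
Certificate R = B(k−1)f/C = k*(2*k**3 - 4*k**2 + k - 1)/(2*(4*k**3 - k - 1)) gives s_k = k*(2*k**3 - 4*k**2 + k - 1).
Check: Δs_k = 8*k**3 - 2*k - 2. ✓
s_(n+1) = 2*n**4 + 4*n**3 + n**2 - 3*n - 2 and s_(1) = -2, so S(n) = n*(2*n**3 + 4*n**2 + n - 3).

S(n) = n \left(2 n^{3} + 4 n^{2} + n - 3\right)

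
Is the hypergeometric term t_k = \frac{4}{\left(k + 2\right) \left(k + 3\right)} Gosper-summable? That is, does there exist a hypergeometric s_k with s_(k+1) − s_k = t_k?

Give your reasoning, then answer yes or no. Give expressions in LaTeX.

The ratio is (k + 2)/(k + 4).
So A=k + 2 and B=k + 4, with C=1.
Solve (k + 2)·f(k+1) − (k + 3)·f(k) = 1.
Bound: deg f ≤ 1.
A polynomial solution: f(k) = k/2.
R(k) = B(k−1)·f(k)/C(k) = k*(k + 3)/2; s_k = R·t_k = 2*k/(k + 2).
Check: Δs_k = 4/(k**2 + 5*k + 6). ✓

Yes. s_k = \frac{2 k}{k + 2}.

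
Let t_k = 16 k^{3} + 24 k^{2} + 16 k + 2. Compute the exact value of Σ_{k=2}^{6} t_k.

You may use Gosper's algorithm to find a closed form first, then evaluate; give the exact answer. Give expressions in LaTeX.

Σ = 9530

Step 1: r(k) = (8*k**3 + 36*k**2 + 56*k + 29)/(8*k**3 + 12*k**2 + 8*k + 1).
Factor: A=1; B=1; C=k**3 + 3*k**2/2 + k + 1/8.
Solve (1)·f(k+1) − (1)·f(k) = k**3 + 3*k**2/2 + k + 1/8.
deg f ≤ 4 (via 0,0,3).
A polynomial solution: f(k) = k*(2*k**3 - 1)/8.
Get s_k = R·t_k = 4*k**4 - 2*k with R(k) = B(k−1)f(k)/C(k) = k*(2*k**3 - 1)/(8*k**3 + 12*k**2 + 8*k + 1).
Check: Δs_k = -4*k**4 + 4*(k + 1)**4 - 2. ✓
Σ_(k=2)^(6) t_k = s_(7) − s_(2) = 9590 − (60) = 9530.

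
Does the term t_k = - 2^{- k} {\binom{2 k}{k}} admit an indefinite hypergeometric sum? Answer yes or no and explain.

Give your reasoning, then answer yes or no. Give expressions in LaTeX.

No. Not Gosper-summable.

t_(k+1)/t_k = (2*k + 1)/(k + 1).
Factor: A=2*k + 1; B=k + 1; C=1.
Solve (2*k + 1)·f(k+1) − (k)·f(k) = 1.
From deg A=1, deg B=1, deg C=0: d=-1.
Negative degree bound (-1): no f exists, t_k not Gosper-summable.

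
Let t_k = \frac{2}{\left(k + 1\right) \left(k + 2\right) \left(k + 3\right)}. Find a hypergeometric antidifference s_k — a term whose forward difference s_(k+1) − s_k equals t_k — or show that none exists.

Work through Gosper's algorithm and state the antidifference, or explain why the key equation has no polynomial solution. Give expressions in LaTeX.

Ratio r(k) = (k + 1)/(k + 4).
So A=k + 1 and B=k + 4, with C=1.
Key eq: (k + 1)·f(k+1) = (k + 3)·f(k) + (1).
Degrees (1,1,0) ⇒ d ≤ 2.
Match coefficients ⇒ f(k) = k*(k + 3)/4.
Certificate R = B(k−1)f/C = k*(k + 3)**2/4 gives s_k = k*(k + 3)/(2*(k + 1)*(k + 2)).
Check: Δs_k = 2/(k**3 + 6*k**2 + 11*k + 6). ✓

s_k = \frac{k \left(k + 3\right)}{2 \left(k + 1\right) \left(k + 2\right)}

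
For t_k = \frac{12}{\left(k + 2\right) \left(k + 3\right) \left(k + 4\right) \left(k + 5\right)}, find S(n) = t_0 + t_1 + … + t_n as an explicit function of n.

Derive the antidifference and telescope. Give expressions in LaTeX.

r(k) = (k + 2)/(k + 6) after simplifying.
So A=k + 2 and B=k + 6, with C=1.
Key eq: (k + 2)·f(k+1) = (k + 5)·f(k) + (1).
From deg A=1, deg B=1, deg C=0: d=3.
Match coefficients ⇒ f(k) = k*(k**2 + 9*k + 26)/72.
R(k) = B(k−1)·f(k)/C(k) = k*(k + 5)*(k**2 + 9*k + 26)/72; s_k = R·t_k = k*(k**2 + 9*k + 26)/(6*(k + 2)*(k + 3)*(k + 4)).
Verify: 12/(k**4 + 14*k**3 + 71*k**2 + 154*k + 120) matches t_k.
s_(n+1) = (n**3 + 12*n**2 + 47*n + 36)/(6*(n**3 + 12*n**2 + 47*n + 60)) and s_(0) = 0, so S(n) = (n**3 + 12*n**2 + 47*n + 36)/(6*(n**3 + 12*n**2 + 47*n + 60)).

S(n) = \frac{n^{3} + 12 n^{2} + 47 n + 36}{6 \left(n^{3} + 12 n^{2} + 47 n + 60\right)}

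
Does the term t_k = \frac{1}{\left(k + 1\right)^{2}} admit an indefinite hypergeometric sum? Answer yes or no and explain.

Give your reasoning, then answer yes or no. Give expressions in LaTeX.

No — t_k has no hypergeometric antidifference.

Step 1: r(k) = (k + 1)**2/(k + 2)**2.
Gosper form: A/B · C(k+1)/C(k) with A=k**2 + 2*k + 1, B=k**2 + 4*k + 4, C=1.
f must satisfy (k**2 + 2*k + 1)·f(k+1) − (k**2 + 2*k + 1)·f(k) = 1.
deg f ≤ 0 (via 2,2,0).
Put f(k) = c0: A·f(k+1) − B(k−1)·f(k) − C = -1; need -1 = 0 — inconsistent ⇒ no f, not summable.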